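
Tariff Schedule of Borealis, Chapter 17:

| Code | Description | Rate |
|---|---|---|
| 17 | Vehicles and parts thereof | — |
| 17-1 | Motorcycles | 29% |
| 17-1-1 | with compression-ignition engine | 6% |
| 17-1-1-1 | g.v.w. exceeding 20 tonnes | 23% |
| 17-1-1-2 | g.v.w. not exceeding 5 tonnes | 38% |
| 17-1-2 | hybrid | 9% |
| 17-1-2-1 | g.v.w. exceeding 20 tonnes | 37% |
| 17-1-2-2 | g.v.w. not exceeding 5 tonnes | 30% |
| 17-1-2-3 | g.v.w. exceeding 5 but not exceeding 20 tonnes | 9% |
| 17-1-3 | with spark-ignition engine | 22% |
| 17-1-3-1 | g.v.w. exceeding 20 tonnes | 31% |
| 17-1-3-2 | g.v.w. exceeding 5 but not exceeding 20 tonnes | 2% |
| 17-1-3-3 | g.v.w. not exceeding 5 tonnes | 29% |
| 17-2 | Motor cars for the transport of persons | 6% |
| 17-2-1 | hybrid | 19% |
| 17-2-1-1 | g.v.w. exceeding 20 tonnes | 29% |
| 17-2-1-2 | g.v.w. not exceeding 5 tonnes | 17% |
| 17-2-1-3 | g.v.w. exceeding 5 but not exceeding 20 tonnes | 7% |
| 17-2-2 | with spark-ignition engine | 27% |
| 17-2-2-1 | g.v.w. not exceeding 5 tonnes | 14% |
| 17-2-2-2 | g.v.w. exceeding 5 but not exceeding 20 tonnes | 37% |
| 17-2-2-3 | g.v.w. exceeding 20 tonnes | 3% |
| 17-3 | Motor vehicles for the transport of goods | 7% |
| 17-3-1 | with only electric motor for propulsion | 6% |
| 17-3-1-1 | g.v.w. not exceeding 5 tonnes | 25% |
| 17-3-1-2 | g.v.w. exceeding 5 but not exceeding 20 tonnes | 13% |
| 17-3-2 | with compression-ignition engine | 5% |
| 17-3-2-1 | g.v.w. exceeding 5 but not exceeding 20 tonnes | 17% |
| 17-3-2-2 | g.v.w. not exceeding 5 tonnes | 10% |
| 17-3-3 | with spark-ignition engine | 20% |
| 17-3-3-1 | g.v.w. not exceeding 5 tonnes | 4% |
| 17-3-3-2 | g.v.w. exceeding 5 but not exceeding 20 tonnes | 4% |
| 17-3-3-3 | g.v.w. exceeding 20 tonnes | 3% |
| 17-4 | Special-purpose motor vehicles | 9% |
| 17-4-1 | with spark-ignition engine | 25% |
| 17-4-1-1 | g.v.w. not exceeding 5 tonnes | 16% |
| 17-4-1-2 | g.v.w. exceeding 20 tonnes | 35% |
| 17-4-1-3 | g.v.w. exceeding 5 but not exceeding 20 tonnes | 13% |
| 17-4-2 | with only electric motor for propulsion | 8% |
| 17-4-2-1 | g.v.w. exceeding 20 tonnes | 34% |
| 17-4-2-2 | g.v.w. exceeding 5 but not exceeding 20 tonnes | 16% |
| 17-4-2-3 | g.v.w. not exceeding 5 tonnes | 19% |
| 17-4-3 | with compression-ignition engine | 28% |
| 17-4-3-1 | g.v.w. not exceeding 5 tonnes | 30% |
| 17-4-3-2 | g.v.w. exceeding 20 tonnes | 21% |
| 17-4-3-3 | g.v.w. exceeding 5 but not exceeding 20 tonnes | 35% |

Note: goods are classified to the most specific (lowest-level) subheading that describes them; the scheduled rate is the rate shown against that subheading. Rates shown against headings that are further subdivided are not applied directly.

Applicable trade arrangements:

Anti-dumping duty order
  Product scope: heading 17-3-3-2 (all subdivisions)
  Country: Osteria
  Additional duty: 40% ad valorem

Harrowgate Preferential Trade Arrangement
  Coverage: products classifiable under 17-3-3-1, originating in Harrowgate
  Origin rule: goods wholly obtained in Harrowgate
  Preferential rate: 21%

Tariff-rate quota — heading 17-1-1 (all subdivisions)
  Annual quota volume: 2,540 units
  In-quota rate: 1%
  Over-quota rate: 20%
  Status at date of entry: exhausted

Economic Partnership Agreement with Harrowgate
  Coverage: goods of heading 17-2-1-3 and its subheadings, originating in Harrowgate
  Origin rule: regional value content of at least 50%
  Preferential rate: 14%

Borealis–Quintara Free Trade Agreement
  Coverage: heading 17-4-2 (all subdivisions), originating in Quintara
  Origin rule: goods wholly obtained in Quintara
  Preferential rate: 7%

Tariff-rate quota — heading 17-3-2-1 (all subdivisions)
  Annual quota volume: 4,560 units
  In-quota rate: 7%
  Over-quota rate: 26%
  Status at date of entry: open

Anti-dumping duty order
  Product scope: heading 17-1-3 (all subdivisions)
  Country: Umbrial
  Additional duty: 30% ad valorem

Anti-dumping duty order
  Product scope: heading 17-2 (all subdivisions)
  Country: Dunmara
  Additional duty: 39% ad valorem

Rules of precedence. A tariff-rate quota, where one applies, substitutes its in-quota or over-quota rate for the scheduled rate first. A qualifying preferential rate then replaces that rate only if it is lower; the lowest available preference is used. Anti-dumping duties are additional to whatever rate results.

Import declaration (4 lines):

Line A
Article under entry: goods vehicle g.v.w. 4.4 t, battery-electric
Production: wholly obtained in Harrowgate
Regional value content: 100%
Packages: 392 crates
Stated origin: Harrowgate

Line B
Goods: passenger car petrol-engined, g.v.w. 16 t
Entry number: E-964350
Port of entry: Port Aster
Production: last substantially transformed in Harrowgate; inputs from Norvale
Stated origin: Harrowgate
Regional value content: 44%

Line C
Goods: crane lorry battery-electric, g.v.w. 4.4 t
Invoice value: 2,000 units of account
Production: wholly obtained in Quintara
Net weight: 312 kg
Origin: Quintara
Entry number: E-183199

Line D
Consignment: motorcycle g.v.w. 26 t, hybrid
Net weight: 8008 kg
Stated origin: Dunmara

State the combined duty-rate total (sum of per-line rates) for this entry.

Line A: goods vehicle → 17-3; battery-electric → 17-3-1; g.v.w. 4.4 t → 17-3-1-1. Scheduled 25%. Harrowgate agreement on 17-3-3-1: 17-3-1-1 not covered; Harrowgate agreement on 17-2-1-3: 17-3-1-1 not covered. → 25%.
Line B: passenger car → 17-2; petrol-engined → 17-2-2; g.v.w. 16 t → 17-2-2-2. Scheduled 37%. Harrowgate agreement on 17-3-3-1: 17-2-2-2 not covered; Harrowgate agreement on 17-2-1-3: 17-2-2-2 not covered. → 37%.
Line C: crane lorry → 17-4; battery-electric → 17-4-2; g.v.w. 4.4 t → 17-4-2-3. Scheduled 19%. Quintara agreement on 17-4-2: wholly obtained → 7% available; preferential 7%. → 7%.
Line D: motorcycle → 17-1; hybrid → 17-1-2; g.v.w. 26 t → 17-1-2-1. Scheduled 37%. No special measure applies. → 37%.
Sum: 25% + 37% + 7% + 37% = 106%.

106%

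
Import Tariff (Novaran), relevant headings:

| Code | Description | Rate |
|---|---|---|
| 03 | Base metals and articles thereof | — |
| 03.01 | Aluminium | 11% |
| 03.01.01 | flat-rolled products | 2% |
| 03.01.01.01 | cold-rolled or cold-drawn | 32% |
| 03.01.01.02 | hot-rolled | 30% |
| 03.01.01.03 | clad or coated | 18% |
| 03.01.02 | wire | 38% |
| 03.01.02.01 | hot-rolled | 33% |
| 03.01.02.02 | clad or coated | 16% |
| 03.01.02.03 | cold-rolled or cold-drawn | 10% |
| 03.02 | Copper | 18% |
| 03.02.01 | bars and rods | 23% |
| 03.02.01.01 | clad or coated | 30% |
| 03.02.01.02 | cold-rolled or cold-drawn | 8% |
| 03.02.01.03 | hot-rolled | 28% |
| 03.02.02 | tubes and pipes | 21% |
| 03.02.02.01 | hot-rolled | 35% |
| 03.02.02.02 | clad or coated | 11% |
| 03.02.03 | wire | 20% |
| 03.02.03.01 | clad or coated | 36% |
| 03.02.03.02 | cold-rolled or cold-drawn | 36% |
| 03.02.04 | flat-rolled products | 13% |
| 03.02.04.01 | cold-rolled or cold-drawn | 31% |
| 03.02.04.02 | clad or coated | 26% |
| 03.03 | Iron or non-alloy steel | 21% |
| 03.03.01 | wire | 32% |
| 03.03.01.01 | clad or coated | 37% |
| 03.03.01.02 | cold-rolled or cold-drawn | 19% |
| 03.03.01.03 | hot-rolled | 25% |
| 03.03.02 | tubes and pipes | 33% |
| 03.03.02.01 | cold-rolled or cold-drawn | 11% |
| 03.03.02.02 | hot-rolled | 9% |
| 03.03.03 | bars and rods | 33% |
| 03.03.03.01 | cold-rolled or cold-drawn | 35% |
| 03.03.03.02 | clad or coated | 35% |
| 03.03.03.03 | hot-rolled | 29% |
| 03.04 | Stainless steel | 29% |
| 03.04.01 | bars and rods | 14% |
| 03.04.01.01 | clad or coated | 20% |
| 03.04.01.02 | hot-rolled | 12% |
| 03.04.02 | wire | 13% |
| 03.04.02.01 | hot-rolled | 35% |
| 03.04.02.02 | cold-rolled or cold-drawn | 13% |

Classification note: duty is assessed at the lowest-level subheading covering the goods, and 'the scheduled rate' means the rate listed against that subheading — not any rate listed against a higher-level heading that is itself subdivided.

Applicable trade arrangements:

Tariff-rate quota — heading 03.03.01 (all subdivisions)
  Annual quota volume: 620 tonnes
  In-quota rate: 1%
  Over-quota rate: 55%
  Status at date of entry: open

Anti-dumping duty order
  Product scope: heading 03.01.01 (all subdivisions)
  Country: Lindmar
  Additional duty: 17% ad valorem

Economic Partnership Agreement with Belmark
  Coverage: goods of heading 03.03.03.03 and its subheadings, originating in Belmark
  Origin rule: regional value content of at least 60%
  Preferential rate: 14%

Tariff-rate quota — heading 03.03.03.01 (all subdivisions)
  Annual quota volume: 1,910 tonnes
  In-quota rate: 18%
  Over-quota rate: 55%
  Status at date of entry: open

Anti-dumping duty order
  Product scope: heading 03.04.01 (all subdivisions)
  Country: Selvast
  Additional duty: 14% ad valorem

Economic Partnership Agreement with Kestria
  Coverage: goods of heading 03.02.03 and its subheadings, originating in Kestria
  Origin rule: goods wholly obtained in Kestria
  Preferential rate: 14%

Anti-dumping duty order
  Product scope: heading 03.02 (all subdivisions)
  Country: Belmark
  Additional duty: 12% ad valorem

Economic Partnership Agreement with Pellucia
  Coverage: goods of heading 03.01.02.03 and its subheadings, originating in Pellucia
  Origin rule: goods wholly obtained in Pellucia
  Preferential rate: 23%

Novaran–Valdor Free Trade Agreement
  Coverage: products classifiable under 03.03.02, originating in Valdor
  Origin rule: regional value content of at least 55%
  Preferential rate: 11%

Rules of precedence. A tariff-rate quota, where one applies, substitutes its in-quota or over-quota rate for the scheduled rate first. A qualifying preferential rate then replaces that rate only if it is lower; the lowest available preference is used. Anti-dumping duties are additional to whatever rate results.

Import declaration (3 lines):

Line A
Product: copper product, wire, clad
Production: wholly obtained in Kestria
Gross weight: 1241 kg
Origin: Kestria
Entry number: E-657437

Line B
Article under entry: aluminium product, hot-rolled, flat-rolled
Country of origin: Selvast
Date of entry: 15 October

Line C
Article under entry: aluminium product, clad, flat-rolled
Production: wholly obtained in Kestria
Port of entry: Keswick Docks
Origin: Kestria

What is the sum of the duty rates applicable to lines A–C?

62%

Line A: copper → 03.02; wire → 03.02.03; clad → 03.02.03.01. Scheduled 36%. Kestria agreement on 03.02.03: wholly obtained → 14% available; preferential 14%. → 14%.
Line B: aluminium → 03.01; flat-rolled → 03.01.01; hot-rolled → 03.01.01.02. Scheduled 30%. No special measure applies. → 30%.
Line C: aluminium → 03.01; flat-rolled → 03.01.01; clad → 03.01.01.03. Scheduled 18%. Kestria agreement on 03.02.03: 03.01.01.03 not covered. → 18%.
Sum: 14% + 30% + 18% = 62%.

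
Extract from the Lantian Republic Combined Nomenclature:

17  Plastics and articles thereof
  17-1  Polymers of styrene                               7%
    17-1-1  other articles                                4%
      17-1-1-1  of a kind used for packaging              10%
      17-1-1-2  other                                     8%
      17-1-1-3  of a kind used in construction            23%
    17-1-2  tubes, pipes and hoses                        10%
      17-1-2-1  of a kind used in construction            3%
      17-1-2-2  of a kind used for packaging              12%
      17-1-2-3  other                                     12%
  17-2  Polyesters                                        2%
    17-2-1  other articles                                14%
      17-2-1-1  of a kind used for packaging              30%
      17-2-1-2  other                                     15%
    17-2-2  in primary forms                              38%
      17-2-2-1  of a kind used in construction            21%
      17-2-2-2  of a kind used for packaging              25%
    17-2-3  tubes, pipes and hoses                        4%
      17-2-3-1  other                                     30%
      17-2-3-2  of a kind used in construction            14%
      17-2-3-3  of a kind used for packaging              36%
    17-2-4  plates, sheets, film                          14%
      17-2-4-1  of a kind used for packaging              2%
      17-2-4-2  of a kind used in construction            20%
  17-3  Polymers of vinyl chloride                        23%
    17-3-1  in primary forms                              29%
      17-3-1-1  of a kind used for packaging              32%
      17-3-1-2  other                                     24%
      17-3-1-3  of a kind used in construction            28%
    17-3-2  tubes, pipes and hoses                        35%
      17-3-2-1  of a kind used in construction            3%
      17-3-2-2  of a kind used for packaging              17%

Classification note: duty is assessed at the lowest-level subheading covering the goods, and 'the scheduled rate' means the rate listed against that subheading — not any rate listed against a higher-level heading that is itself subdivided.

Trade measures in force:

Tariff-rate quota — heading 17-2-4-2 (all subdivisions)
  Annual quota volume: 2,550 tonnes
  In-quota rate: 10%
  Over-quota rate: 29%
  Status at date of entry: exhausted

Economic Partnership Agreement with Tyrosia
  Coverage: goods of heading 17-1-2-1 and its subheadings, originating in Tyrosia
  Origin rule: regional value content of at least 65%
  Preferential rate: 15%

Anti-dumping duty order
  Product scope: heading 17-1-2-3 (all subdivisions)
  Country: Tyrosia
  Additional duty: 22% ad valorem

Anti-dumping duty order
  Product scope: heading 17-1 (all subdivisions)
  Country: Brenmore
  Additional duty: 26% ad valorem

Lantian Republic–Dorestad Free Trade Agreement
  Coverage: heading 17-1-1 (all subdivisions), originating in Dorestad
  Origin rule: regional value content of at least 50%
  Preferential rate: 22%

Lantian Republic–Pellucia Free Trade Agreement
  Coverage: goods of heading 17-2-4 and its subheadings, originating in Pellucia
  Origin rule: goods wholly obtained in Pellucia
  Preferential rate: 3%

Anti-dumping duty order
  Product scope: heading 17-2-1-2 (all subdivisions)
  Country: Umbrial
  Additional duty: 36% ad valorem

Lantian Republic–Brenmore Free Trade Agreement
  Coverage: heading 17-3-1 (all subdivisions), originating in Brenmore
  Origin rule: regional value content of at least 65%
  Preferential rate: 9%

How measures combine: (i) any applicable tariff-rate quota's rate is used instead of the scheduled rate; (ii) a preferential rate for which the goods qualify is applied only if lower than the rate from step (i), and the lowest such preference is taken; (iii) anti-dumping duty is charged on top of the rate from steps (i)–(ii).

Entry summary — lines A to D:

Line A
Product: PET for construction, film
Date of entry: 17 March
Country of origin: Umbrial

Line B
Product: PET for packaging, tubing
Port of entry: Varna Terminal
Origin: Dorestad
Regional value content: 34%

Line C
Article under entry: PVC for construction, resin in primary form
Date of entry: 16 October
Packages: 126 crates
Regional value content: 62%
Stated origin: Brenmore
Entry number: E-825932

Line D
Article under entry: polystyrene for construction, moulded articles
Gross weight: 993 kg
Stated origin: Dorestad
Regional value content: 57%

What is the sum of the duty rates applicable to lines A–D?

Line A: PET → 17-2; film → 17-2-4; for construction → 17-2-4-2. Scheduled 20%. quota on 17-2-4-2 exhausted → over-quota 29%. → 29%.
Line B: PET → 17-2; tubing → 17-2-3; for packaging → 17-2-3-3. Scheduled 36%. Dorestad agreement on 17-1-1: 17-2-3-3 not covered. → 36%.
Line C: PVC → 17-3; resin in primary form → 17-3-1; for construction → 17-3-1-3. Scheduled 28%. Brenmore agreement on 17-3-1: RVC < 65%. → 28%.
Line D: polystyrene → 17-1; moulded articles → 17-1-1; for construction → 17-1-1-3. Scheduled 23%. Dorestad agreement on 17-1-1: RVC ≥ 50% → 22% available; preferential 22%. → 22%.
Sum: 29% + 36% + 28% + 22% = 115%.

115%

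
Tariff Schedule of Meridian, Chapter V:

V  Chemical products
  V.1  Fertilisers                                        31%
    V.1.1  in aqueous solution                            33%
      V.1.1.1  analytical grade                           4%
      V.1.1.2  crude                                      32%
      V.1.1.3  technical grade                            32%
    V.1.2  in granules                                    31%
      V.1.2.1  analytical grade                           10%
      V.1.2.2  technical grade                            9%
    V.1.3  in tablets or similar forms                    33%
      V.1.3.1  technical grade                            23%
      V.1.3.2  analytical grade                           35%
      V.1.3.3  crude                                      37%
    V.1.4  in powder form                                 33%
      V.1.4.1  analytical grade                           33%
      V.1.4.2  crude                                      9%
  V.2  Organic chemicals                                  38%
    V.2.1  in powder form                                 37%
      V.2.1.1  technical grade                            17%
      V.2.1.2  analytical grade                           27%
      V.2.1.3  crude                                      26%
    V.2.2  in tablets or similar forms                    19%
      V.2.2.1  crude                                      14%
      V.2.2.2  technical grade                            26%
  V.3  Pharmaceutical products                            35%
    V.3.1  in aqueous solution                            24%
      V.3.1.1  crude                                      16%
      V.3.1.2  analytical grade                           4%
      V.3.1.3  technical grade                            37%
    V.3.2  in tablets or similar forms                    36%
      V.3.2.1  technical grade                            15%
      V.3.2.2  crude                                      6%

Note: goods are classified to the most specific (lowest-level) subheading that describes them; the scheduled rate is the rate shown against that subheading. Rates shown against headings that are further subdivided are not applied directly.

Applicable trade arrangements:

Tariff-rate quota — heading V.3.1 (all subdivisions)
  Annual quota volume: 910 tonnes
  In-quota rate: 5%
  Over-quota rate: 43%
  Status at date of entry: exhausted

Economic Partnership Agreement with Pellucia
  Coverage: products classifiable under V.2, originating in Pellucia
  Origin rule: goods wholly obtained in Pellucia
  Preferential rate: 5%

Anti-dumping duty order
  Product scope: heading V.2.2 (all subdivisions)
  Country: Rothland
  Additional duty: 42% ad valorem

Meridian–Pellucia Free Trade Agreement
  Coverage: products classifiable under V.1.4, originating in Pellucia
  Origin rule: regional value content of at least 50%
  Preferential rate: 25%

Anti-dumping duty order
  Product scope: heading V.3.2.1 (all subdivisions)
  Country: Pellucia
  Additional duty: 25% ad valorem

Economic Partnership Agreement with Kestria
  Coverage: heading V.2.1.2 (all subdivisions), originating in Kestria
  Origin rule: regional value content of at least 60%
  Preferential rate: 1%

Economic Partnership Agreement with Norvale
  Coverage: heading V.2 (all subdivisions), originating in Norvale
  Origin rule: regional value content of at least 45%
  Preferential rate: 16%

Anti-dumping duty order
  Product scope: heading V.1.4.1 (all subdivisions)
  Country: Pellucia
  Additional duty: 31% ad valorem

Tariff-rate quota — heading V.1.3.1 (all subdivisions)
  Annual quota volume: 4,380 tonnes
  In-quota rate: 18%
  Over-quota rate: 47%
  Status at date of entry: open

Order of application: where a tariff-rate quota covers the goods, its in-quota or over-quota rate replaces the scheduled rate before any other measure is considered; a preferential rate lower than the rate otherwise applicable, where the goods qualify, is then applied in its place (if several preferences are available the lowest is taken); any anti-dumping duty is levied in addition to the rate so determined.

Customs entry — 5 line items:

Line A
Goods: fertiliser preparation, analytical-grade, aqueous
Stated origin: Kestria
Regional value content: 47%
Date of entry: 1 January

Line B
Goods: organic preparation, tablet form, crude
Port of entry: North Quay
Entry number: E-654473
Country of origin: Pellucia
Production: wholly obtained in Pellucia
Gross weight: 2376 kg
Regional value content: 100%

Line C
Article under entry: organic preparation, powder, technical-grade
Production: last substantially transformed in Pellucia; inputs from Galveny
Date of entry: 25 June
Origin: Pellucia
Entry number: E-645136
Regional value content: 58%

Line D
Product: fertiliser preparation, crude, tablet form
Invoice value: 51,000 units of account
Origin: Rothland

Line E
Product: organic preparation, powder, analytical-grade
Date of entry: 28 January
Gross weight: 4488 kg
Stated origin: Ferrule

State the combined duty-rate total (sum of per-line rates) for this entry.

90%

Line A: fertiliser → V.1; aqueous → V.1.1; analytical-grade → V.1.1.1. Scheduled 4%. Kestria agreement on V.2.1.2: V.1.1.1 not covered. → 4%.
Line B: organic → V.2; tablet form → V.2.2; crude → V.2.2.1. Scheduled 14%. Pellucia agreement on V.2: wholly obtained → 5% available; Pellucia agreement on V.1.4: V.2.2.1 not covered; preferential 5%. → 5%.
Line C: organic → V.2; powder → V.2.1; technical-grade → V.2.1.1. Scheduled 17%. Pellucia agreement on V.2: not wholly obtained; Pellucia agreement on V.1.4: V.2.1.1 not covered. → 17%.
Line D: fertiliser → V.1; tablet form → V.1.3; crude → V.1.3.3. Scheduled 37%. No special measure applies. → 37%.
Line E: organic → V.2; powder → V.2.1; analytical-grade → V.2.1.2. Scheduled 27%. No special measure applies. → 27%.
Sum: 4% + 5% + 17% + 37% + 27% = 90%.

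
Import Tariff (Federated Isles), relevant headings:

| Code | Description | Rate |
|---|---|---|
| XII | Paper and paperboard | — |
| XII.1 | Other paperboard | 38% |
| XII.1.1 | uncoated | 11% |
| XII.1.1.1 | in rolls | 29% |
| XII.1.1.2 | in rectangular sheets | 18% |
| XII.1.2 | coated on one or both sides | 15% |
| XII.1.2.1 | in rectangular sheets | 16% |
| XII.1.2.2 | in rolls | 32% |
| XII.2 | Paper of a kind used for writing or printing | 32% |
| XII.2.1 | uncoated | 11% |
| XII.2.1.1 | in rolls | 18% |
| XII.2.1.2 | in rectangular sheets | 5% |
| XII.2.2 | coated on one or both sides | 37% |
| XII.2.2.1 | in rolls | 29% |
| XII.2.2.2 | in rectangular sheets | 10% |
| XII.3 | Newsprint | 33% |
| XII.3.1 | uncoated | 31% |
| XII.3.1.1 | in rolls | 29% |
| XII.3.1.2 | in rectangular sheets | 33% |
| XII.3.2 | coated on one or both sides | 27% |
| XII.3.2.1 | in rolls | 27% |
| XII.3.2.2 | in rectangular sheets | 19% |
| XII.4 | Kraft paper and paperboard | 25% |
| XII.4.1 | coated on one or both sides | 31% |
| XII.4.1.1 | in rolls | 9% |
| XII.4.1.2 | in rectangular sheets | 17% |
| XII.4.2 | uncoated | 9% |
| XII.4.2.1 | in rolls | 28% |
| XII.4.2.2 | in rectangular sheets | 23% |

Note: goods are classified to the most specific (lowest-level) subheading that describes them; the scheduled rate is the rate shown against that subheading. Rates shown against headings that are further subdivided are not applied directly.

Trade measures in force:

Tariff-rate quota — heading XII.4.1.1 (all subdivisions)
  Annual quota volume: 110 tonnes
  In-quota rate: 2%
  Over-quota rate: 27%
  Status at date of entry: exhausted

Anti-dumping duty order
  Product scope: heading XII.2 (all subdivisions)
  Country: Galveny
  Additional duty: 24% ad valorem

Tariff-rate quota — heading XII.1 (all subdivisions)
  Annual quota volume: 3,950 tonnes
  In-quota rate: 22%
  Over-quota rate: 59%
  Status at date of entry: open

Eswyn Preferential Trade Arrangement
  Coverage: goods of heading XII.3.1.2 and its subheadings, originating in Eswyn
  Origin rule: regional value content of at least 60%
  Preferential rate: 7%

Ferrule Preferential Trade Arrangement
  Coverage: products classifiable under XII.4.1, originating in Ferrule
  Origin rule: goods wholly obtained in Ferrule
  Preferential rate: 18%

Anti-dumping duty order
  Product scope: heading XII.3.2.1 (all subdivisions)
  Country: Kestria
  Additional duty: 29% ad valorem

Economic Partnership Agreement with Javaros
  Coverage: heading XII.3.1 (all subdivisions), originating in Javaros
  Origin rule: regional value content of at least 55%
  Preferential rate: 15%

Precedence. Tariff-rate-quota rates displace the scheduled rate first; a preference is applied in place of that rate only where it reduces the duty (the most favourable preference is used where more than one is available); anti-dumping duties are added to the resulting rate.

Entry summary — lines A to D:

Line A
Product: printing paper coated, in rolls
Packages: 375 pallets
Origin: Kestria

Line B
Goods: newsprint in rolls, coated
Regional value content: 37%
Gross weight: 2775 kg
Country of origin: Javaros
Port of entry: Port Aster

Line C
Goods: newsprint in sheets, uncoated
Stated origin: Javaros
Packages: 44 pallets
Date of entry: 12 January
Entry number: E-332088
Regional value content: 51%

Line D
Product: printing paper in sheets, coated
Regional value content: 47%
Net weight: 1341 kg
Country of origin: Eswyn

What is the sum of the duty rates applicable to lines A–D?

99%

Line A: printing paper → XII.2; coated → XII.2.2; in rolls → XII.2.2.1. Scheduled 29%. No special measure applies. → 29%.
Line B: newsprint → XII.3; coated → XII.3.2; in rolls → XII.3.2.1. Scheduled 27%. Javaros agreement on XII.3.1: XII.3.2.1 not covered. → 27%.
Line C: newsprint → XII.3; uncoated → XII.3.1; in sheets → XII.3.1.2. Scheduled 33%. Javaros agreement on XII.3.1: RVC < 55%. → 33%.
Line D: printing paper → XII.2; coated → XII.2.2; in sheets → XII.2.2.2. Scheduled 10%. Eswyn agreement on XII.3.1.2: XII.2.2.2 not covered. → 10%.
Sum: 29% + 27% + 33% + 10% = 99%.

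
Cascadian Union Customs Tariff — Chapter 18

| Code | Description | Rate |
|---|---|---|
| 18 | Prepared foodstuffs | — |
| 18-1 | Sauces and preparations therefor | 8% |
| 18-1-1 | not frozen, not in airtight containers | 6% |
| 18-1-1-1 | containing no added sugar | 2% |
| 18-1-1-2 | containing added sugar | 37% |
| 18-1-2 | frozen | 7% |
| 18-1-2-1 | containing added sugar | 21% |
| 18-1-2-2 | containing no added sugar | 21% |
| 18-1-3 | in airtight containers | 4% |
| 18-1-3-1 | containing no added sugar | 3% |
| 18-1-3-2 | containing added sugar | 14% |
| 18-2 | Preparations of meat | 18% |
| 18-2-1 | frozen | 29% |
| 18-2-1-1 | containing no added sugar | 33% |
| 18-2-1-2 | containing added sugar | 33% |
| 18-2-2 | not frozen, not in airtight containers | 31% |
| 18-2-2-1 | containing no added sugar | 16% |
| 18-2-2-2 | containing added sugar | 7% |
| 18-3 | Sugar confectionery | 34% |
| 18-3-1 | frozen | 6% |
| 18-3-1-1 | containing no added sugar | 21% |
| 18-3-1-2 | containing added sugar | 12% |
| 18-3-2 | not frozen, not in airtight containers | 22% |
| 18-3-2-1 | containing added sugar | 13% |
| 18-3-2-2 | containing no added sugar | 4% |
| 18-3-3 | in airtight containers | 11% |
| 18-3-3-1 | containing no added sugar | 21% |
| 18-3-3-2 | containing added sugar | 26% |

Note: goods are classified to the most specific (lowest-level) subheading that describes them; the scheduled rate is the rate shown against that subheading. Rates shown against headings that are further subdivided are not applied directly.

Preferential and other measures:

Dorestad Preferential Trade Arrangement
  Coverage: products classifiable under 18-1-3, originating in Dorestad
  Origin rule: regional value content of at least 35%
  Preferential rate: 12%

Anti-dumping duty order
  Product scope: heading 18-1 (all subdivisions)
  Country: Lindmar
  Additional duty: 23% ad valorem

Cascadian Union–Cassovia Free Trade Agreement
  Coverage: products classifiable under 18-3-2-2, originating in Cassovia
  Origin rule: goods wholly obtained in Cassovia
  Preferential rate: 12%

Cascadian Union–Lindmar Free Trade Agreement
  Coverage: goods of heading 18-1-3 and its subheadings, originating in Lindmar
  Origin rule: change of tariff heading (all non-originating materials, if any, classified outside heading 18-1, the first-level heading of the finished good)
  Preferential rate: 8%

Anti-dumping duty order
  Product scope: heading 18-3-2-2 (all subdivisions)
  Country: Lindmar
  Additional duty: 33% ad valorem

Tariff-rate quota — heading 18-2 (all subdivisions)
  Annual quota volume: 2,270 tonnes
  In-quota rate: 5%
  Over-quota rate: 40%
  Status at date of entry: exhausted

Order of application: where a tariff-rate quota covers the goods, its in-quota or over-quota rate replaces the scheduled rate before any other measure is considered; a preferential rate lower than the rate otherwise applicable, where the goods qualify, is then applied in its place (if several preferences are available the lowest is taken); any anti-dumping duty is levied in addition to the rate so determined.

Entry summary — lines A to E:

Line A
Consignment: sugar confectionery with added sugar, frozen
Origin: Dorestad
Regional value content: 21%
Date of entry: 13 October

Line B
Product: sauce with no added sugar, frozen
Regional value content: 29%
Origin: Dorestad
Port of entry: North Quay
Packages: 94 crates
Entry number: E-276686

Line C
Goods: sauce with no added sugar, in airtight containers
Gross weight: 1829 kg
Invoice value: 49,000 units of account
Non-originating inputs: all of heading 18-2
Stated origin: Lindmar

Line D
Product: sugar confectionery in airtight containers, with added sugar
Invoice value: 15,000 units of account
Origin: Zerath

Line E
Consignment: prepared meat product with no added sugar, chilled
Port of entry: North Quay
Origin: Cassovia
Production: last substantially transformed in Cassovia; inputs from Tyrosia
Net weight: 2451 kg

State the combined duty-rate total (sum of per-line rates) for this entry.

125%

Line A: sugar confectionery → 18-3; frozen → 18-3-1; with added sugar → 18-3-1-2. Scheduled 12%. Dorestad agreement on 18-1-3: 18-3-1-2 not covered. → 12%.
Line B: sauce → 18-1; frozen → 18-1-2; with no added sugar → 18-1-2-2. Scheduled 21%. Dorestad agreement on 18-1-3: 18-1-2-2 not covered. → 21%.
Line C: sauce → 18-1; in airtight containers → 18-1-3; with no added sugar → 18-1-3-1. Scheduled 3%. Lindmar agreement on 18-1-3: CTH met → 8% available; preference 8% not lower than 3% → no reduction; anti-dumping (Lindmar, 18-1): +23%; total 3% + 23% = 26%. → 26%.
Line D: sugar confectionery → 18-3; in airtight containers → 18-3-3; with added sugar → 18-3-3-2. Scheduled 26%. No special measure applies. → 26%.
Line E: prepared meat product → 18-2; chilled → 18-2-2; with no added sugar → 18-2-2-1. Scheduled 16%. quota on 18-2 exhausted → over-quota 40%; Cassovia agreement on 18-3-2-2: 18-2-2-1 not covered. → 40%.
Sum: 12% + 21% + 26% + 26% + 40% = 125%.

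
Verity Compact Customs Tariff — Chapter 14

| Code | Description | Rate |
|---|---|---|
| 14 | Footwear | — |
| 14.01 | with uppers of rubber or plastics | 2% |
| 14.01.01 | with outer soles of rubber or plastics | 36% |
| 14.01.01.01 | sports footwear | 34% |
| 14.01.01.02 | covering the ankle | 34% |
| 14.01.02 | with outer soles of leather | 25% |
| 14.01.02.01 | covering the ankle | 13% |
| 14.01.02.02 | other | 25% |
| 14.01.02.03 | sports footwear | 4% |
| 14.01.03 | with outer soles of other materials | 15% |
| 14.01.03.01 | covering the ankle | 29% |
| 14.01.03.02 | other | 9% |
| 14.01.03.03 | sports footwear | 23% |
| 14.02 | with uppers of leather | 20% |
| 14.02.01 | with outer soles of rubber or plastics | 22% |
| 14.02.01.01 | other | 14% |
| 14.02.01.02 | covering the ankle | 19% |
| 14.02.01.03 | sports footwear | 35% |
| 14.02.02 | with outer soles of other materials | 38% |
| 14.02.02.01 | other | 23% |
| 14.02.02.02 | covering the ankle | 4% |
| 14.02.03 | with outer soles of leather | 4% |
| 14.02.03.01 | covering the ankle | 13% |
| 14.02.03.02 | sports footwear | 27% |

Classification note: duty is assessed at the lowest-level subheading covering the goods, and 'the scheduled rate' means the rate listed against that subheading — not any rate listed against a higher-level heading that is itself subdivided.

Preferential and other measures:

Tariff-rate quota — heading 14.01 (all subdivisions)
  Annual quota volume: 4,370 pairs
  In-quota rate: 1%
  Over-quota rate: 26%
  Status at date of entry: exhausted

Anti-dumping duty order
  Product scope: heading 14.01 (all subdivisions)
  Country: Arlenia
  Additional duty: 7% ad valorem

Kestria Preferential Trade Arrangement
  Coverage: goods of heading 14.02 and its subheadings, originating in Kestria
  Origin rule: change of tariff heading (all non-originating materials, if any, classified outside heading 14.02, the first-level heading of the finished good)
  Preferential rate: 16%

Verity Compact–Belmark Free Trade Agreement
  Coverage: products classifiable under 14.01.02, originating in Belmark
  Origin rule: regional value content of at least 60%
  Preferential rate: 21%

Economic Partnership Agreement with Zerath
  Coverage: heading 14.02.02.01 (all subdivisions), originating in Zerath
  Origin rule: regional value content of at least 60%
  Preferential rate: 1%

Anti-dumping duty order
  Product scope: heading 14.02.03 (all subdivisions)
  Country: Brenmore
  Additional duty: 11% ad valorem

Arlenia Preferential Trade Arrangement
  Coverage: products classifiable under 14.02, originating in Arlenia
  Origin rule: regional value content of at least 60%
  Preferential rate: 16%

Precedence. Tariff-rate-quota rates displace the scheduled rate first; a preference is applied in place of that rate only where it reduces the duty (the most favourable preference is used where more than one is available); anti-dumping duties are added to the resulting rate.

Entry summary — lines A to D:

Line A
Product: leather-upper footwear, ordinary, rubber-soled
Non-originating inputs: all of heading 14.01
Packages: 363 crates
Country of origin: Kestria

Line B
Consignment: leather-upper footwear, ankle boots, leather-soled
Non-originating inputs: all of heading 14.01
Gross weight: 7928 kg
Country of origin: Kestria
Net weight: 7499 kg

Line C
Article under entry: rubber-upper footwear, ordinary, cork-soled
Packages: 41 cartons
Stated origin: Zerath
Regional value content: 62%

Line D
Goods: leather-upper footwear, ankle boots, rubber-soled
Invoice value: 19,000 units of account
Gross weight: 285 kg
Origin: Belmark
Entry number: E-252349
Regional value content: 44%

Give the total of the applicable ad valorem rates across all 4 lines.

72%

Line A: leather-upper → 14.02; rubber-soled → 14.02.01; ordinary → 14.02.01.01. Scheduled 14%. Kestria agreement on 14.02: CTH met → 16% available; preference 16% not lower than 14% → no reduction. → 14%.
Line B: leather-upper → 14.02; leather-soled → 14.02.03; ankle boots → 14.02.03.01. Scheduled 13%. Kestria agreement on 14.02: CTH met → 16% available; preference 16% not lower than 13% → no reduction. → 13%.
Line C: rubber-upper → 14.01; cork-soled → 14.01.03; ordinary → 14.01.03.02. Scheduled 9%. quota on 14.01 exhausted → over-quota 26%; Zerath agreement on 14.02.02.01: 14.01.03.02 not covered. → 26%.
Line D: leather-upper → 14.02; rubber-soled → 14.02.01; ankle boots → 14.02.01.02. Scheduled 19%. Belmark agreement on 14.01.02: 14.02.01.02 not covered. → 19%.
Sum: 14% + 13% + 26% + 19% = 72%.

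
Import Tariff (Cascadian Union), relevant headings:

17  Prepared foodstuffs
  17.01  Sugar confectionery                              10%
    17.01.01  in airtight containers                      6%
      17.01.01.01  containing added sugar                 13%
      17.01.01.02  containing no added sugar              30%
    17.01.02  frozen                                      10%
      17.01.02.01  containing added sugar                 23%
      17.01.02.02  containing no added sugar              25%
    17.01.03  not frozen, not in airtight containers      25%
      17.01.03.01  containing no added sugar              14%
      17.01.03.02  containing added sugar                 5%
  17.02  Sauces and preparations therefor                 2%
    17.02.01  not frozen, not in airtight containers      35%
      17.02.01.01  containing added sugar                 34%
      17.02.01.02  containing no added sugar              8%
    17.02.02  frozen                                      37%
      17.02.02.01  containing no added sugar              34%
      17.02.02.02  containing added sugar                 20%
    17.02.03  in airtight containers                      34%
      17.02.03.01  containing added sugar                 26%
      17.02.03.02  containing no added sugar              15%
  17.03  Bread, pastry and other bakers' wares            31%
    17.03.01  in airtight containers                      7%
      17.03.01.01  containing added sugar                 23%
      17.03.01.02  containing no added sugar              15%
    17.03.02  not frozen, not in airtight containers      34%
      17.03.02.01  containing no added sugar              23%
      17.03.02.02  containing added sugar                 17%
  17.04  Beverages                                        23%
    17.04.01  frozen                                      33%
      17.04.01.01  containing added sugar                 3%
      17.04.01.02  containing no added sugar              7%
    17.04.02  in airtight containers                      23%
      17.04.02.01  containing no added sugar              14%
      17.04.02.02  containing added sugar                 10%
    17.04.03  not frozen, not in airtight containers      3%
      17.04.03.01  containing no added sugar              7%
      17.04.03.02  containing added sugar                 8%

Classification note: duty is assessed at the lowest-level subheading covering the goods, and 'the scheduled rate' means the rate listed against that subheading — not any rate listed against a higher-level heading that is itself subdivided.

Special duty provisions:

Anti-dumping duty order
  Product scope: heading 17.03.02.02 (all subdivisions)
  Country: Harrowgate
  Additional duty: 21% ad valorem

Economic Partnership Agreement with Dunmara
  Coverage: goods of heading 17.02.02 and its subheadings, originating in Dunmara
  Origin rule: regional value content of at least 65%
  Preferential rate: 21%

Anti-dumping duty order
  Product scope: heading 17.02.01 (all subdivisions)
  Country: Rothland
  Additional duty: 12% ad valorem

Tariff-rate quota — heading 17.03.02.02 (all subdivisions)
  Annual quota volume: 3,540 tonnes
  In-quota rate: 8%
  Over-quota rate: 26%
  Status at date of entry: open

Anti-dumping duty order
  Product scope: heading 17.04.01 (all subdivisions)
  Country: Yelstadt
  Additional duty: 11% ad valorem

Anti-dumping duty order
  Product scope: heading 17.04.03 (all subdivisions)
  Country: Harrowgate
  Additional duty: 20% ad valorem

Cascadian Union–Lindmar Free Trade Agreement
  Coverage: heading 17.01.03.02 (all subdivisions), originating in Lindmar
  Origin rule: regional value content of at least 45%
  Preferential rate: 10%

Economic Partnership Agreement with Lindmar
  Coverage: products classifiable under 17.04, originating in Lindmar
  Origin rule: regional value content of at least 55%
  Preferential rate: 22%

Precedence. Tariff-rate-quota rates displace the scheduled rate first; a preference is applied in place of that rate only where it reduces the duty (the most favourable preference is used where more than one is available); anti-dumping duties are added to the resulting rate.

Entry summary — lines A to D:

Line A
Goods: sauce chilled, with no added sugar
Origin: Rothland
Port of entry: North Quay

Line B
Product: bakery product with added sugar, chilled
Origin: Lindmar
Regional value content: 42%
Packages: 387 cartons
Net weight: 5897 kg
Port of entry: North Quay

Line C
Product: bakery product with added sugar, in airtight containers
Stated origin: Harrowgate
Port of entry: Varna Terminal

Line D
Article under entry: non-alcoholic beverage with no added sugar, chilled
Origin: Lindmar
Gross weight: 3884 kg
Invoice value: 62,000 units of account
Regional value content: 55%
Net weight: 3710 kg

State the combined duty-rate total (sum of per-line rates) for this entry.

Line A: sauce → 17.02; chilled → 17.02.01; with no added sugar → 17.02.01.02. Scheduled 8%. anti-dumping (Rothland, 17.02.01): +12%; total 8% + 12% = 20%. → 20%.
Line B: bakery product → 17.03; chilled → 17.03.02; with added sugar → 17.03.02.02. Scheduled 17%. quota on 17.03.02.02 open → in-quota 8%; Lindmar agreement on 17.01.03.02: 17.03.02.02 not covered; Lindmar agreement on 17.04: 17.03.02.02 not covered. → 8%.
Line C: bakery product → 17.03; in airtight containers → 17.03.01; with added sugar → 17.03.01.01. Scheduled 23%. No special measure applies. → 23%.
Line D: non-alcoholic beverage → 17.04; chilled → 17.04.03; with no added sugar → 17.04.03.01. Scheduled 7%. Lindmar agreement on 17.01.03.02: 17.04.03.01 not covered; Lindmar agreement on 17.04: RVC ≥ 55% → 22% available; preference 22% not lower than 7% → no reduction. → 7%.
Sum: 20% + 8% + 23% + 7% = 58%.

58%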